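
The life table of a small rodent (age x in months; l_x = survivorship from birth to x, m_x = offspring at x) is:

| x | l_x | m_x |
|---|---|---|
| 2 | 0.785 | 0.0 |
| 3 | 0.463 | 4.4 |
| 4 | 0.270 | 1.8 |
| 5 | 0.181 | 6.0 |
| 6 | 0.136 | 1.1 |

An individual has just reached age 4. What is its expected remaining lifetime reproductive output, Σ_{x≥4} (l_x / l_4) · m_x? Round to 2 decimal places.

6.38

l_4 = 0.270. Conditional survival from age 4 to x is l_x / l_4.
  x=4: (0.270/0.270) × 1.8 = 1.8000
  x=5: (0.181/0.270) × 6.0 = 4.0222
  x=6: (0.136/0.270) × 1.1 = 0.5541
Sum = 1.8000 + 4.0222 + 0.5541 = 6.3763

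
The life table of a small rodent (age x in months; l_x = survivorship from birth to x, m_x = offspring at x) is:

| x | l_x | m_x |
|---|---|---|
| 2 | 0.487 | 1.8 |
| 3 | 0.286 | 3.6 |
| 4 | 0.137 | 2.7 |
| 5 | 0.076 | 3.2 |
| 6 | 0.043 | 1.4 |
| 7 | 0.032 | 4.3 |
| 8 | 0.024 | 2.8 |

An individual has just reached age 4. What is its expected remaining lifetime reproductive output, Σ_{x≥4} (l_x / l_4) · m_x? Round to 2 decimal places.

l_4 = 0.137. Conditional survival from age 4 to x is l_x / l_4.
  x=4: (0.137/0.137) × 2.7 = 2.7000
  x=5: (0.076/0.137) × 3.2 = 1.7752
  x=6: (0.043/0.137) × 1.4 = 0.4394
  x=7: (0.032/0.137) × 4.3 = 1.0044
  x=8: (0.024/0.137) × 2.8 = 0.4905
Sum = 2.7000 + 1.7752 + 0.4394 + 1.0044 + 0.4905 = 6.4095

6.41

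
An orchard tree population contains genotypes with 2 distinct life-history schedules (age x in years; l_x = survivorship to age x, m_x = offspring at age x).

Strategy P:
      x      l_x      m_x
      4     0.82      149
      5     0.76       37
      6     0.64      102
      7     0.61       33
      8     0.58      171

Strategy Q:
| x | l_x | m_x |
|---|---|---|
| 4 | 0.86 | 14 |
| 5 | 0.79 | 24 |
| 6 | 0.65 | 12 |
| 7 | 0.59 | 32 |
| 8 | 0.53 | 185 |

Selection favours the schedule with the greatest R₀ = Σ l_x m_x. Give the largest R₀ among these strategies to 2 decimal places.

Strategy P: R₀ = 0.82×149 + 0.76×37 + 0.64×102 + 0.61×33 + 0.58×171 = 334.8900
Strategy Q: R₀ = 0.86×14 + 0.79×24 + 0.65×12 + 0.59×32 + 0.53×185 = 155.7300
Highest R₀: strategy P with 334.8900.

334.89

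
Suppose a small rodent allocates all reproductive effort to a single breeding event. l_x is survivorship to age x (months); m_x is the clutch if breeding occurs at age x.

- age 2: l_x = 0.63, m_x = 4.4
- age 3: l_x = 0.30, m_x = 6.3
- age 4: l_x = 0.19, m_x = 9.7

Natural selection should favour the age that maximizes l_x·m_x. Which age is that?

2

Expected offspring if breeding at age x = l_x × m_x:
  age 2: 0.63 × 4.4 = 2.772
  age 3: 0.30 × 6.3 = 1.890
  age 4: 0.19 × 9.7 = 1.843
Maximum at age 2 (2.772).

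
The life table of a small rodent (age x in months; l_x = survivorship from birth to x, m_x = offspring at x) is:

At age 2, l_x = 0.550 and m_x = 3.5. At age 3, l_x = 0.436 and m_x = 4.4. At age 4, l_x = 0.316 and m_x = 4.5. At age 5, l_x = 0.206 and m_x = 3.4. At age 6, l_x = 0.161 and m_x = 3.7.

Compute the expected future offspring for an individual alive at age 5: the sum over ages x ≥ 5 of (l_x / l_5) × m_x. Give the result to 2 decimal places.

l_5 = 0.206. Conditional survival from age 5 to x is l_x / l_5.
  x=5: (0.206/0.206) × 3.4 = 3.4000
  x=6: (0.161/0.206) × 3.7 = 2.8917
Sum = 3.4000 + 2.8917 = 6.2917

6.29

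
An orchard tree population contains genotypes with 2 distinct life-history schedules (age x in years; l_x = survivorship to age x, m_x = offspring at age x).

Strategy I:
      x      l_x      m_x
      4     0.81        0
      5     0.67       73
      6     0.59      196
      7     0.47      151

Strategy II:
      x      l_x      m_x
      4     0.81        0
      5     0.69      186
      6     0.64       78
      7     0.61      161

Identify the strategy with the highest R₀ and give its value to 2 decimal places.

276.47

Strategy I: R₀ = 0.81×0 + 0.67×73 + 0.59×196 + 0.47×151 = 235.5200
Strategy II: R₀ = 0.81×0 + 0.69×186 + 0.64×78 + 0.61×161 = 276.4700
Highest R₀: strategy II with 276.4700.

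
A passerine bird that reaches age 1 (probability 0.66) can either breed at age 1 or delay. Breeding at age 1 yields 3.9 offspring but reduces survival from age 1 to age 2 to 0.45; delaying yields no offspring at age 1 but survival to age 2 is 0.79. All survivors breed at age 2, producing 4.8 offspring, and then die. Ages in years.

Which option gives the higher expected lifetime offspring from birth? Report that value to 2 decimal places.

breed at age 1: R₀ = 0.66 × (3.9 + 0.45 × 4.8) = 0.66 × 6.0600 = 3.9996
delay to age 2: R₀ = 0.66 × (0.79 × 4.8) = 0.66 × 3.7920 = 2.5027
Higher: breed at age 1 (3.9996).

4.00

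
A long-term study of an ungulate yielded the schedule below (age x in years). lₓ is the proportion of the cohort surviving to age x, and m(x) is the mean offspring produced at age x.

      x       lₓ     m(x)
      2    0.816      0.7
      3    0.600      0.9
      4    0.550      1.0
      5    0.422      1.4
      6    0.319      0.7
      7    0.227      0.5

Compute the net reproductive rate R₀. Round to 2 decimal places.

R₀ = Σ lₓ m(x):
  age 2: 0.816 × 0.7 = 0.5712
  age 3: 0.600 × 0.9 = 0.5400
  age 4: 0.550 × 1.0 = 0.5500
  age 5: 0.422 × 1.4 = 0.5908
  age 6: 0.319 × 0.7 = 0.2233
  age 7: 0.227 × 0.5 = 0.1135
R₀ = 0.5712 + 0.5400 + 0.5500 + 0.5908 + 0.2233 + 0.1135 = 2.5888

2.59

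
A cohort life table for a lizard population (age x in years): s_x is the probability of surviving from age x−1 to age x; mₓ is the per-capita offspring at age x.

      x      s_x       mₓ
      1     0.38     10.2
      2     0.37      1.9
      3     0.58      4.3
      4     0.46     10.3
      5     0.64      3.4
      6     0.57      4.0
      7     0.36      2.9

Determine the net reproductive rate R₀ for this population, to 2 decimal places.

5.03

Survivorship from birth: l_x = s_1·s_2·…·s_x.
  l_1 = 0.38000
  l_2 = 0.14060
  l_3 = 0.08155
  l_4 = 0.03751
  l_5 = 0.02401
  l_6 = 0.01368
  l_7 = 0.00493
R₀ = Σ l_x mₓ:
  age 1: 0.38000 × 10.2 = 3.8760
  age 2: 0.14060 × 1.9 = 0.2671
  age 3: 0.08155 × 4.3 = 0.3507
  age 4: 0.03751 × 10.3 = 0.3864
  age 5: 0.02401 × 3.4 = 0.0816
  age 6: 0.01368 × 4.0 = 0.0547
  age 7: 0.00493 × 2.9 = 0.0143
R₀ = 3.8760 + 0.2671 + 0.3507 + 0.3864 + 0.0816 + 0.0547 + 0.0143 = 5.0308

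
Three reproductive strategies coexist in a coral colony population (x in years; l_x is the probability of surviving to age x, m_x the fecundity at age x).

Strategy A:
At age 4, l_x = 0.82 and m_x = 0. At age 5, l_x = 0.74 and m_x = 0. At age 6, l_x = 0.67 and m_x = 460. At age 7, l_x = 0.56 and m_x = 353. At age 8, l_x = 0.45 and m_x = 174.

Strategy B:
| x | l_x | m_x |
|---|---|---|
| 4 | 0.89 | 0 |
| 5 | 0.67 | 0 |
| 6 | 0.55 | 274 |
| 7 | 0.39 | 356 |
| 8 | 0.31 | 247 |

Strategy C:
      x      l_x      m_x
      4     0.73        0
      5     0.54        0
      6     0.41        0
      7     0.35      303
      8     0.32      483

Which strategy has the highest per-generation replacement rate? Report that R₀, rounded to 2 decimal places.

584.18

Strategy A: R₀ = 0.82×0 + 0.74×0 + 0.67×460 + 0.56×353 + 0.45×174 = 584.1800
Strategy B: R₀ = 0.89×0 + 0.67×0 + 0.55×274 + 0.39×356 + 0.31×247 = 366.1100
Strategy C: R₀ = 0.73×0 + 0.54×0 + 0.41×0 + 0.35×303 + 0.32×483 = 260.6100
Highest R₀: strategy A with 584.1800.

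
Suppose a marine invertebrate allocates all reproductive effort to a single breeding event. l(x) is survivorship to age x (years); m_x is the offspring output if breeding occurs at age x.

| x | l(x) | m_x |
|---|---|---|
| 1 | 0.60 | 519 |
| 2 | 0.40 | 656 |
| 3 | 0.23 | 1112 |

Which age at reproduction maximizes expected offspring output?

Expected offspring if breeding at age x = l(x) × m_x:
  age 1: 0.60 × 519 = 311.400
  age 2: 0.40 × 656 = 262.400
  age 3: 0.23 × 1112 = 255.760
Maximum at age 1 (311.400).

1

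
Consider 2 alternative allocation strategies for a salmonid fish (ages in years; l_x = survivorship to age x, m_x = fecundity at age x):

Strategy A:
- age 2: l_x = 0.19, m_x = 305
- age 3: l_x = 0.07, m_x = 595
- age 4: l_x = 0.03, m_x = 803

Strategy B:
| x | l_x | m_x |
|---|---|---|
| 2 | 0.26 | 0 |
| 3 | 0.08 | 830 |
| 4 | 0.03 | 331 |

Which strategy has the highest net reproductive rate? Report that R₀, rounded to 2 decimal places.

Strategy A: R₀ = 0.19×305 + 0.07×595 + 0.03×803 = 123.6900
Strategy B: R₀ = 0.26×0 + 0.08×830 + 0.03×331 = 76.3300
Highest R₀: strategy A with 123.6900.

123.69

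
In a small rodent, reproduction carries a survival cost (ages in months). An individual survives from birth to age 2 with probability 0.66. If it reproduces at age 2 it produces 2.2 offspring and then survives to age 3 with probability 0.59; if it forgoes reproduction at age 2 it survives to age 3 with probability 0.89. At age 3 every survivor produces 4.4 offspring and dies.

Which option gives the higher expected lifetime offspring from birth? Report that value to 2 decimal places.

3.17

breed at age 2: R₀ = 0.66 × (2.2 + 0.59 × 4.4) = 0.66 × 4.7960 = 3.1654
delay to age 3: R₀ = 0.66 × (0.89 × 4.4) = 0.66 × 3.9160 = 2.5846
Higher: breed at age 2 (3.1654).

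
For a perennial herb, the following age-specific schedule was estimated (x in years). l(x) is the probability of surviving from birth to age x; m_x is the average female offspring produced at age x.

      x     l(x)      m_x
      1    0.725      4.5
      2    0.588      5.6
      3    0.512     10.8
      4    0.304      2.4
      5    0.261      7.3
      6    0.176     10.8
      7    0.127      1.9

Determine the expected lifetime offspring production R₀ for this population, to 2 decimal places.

R₀ = Σ l(x) m_x:
  age 1: 0.725 × 4.5 = 3.2625
  age 2: 0.588 × 5.6 = 3.2928
  age 3: 0.512 × 10.8 = 5.5296
  age 4: 0.304 × 2.4 = 0.7296
  age 5: 0.261 × 7.3 = 1.9053
  age 6: 0.176 × 10.8 = 1.9008
  age 7: 0.127 × 1.9 = 0.2413
R₀ = 3.2625 + 3.2928 + 5.5296 + 0.7296 + 1.9053 + 1.9008 + 0.2413 = 16.8619

16.86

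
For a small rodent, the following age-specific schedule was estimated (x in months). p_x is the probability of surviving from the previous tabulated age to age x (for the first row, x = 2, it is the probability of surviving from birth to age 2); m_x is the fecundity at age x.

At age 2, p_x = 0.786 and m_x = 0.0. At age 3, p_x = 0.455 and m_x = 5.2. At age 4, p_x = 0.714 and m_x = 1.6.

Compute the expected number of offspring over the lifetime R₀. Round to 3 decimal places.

2.268

Survivorship from birth: l_x = p_2·p_3·…·p_x.
  l_2 = 0.78600
  l_3 = 0.35763
  l_4 = 0.25535
R₀ = Σ l_x m_x:
  age 2: 0.78600 × 0.0 = 0.0000
  age 3: 0.35763 × 5.2 = 1.8597
  age 4: 0.25535 × 1.6 = 0.4086
R₀ = 0.0000 + 1.8597 + 0.4086 = 2.2682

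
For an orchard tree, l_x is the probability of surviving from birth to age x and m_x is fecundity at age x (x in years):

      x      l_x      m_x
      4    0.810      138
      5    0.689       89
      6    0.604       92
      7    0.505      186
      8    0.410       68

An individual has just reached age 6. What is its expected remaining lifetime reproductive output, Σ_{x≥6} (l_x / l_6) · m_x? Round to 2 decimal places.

293.67

l_6 = 0.604. Conditional survival from age 6 to x is l_x / l_6.
  x=6: (0.604/0.604) × 92 = 92.0000
  x=7: (0.505/0.604) × 186 = 155.5132
  x=8: (0.410/0.604) × 68 = 46.1589
Sum = 92.0000 + 155.5132 + 46.1589 = 293.6722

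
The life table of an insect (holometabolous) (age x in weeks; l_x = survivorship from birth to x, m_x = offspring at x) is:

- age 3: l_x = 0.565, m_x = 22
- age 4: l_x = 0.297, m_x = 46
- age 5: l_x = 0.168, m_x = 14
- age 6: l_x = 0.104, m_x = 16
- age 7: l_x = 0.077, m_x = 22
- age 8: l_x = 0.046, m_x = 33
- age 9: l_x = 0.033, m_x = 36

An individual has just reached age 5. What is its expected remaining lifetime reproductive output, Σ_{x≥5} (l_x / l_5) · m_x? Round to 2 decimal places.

l_5 = 0.168. Conditional survival from age 5 to x is l_x / l_5.
  x=5: (0.168/0.168) × 14 = 14.0000
  x=6: (0.104/0.168) × 16 = 9.9048
  x=7: (0.077/0.168) × 22 = 10.0833
  x=8: (0.046/0.168) × 33 = 9.0357
  x=9: (0.033/0.168) × 36 = 7.0714
Sum = 14.0000 + 9.9048 + 10.0833 + 9.0357 + 7.0714 = 50.0952

50.10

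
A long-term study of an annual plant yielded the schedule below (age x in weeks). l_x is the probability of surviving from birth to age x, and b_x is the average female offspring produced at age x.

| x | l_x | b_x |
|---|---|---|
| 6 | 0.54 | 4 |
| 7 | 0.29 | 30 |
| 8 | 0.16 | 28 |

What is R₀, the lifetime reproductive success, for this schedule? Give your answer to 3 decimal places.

15.340

R₀ = Σ l_x b_x:
  age 6: 0.54 × 4 = 2.1600
  age 7: 0.29 × 30 = 8.7000
  age 8: 0.16 × 28 = 4.4800
R₀ = 2.1600 + 8.7000 + 4.4800 = 15.3400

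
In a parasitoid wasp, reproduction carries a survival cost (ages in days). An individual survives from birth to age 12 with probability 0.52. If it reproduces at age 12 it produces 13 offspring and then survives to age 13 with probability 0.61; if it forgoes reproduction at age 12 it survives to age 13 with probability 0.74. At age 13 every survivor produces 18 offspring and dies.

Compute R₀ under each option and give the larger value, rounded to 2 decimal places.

breed at age 12: R₀ = 0.52 × (13 + 0.61 × 18) = 0.52 × 23.9800 = 12.4696
delay to age 13: R₀ = 0.52 × (0.74 × 18) = 0.52 × 13.3200 = 6.9264
Higher: breed at age 12 (12.4696).

12.47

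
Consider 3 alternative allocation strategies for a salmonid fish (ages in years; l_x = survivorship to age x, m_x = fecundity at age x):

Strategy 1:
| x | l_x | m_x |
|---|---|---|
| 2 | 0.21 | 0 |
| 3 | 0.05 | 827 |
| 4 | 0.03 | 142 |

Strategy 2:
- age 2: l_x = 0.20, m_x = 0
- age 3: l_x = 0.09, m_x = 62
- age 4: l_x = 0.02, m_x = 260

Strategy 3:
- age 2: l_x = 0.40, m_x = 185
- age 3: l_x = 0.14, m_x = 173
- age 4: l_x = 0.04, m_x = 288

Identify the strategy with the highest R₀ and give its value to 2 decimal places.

Strategy 1: R₀ = 0.21×0 + 0.05×827 + 0.03×142 = 45.6100
Strategy 2: R₀ = 0.20×0 + 0.09×62 + 0.02×260 = 10.7800
Strategy 3: R₀ = 0.40×185 + 0.14×173 + 0.04×288 = 109.7400
Highest R₀: strategy 3 with 109.7400.

109.74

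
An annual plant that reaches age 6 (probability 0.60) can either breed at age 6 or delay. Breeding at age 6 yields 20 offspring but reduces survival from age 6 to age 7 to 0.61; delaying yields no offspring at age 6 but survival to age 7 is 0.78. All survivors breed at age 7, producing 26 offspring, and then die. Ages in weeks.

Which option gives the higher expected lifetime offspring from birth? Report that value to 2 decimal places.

breed at age 6: R₀ = 0.60 × (20 + 0.61 × 26) = 0.60 × 35.8600 = 21.5160
delay to age 7: R₀ = 0.60 × (0.78 × 26) = 0.60 × 20.2800 = 12.1680
Higher: breed at age 6 (21.5160).

21.52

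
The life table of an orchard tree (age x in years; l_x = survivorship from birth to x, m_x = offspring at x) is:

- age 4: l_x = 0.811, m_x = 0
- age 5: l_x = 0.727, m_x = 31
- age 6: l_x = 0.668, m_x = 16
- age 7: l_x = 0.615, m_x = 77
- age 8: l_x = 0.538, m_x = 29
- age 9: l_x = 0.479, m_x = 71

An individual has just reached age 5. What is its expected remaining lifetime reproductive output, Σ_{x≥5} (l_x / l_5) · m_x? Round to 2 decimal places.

179.08

l_5 = 0.727. Conditional survival from age 5 to x is l_x / l_5.
  x=5: (0.727/0.727) × 31 = 31.0000
  x=6: (0.668/0.727) × 16 = 14.7015
  x=7: (0.615/0.727) × 77 = 65.1376
  x=8: (0.538/0.727) × 29 = 21.4608
  x=9: (0.479/0.727) × 71 = 46.7799
Sum = 31.0000 + 14.7015 + 65.1376 + 21.4608 + 46.7799 = 179.0798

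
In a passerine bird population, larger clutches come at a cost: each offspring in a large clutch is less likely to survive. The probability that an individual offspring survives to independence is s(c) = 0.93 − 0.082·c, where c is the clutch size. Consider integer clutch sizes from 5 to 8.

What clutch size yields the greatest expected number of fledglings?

Expected fledglings = c × s(c):
  c=5: 5 × 0.520 = 2.600
  c=6: 6 × 0.438 = 2.628
  c=7: 7 × 0.356 = 2.492
  c=8: 8 × 0.274 = 2.192
Maximum at c = 6 (2.628 fledglings).

6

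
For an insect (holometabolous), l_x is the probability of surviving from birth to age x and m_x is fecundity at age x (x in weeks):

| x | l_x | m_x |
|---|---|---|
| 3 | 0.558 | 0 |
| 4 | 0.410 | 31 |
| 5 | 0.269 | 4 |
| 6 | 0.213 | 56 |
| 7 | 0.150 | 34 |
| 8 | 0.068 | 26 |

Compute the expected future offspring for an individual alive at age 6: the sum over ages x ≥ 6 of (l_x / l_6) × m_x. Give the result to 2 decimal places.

88.24

l_6 = 0.213. Conditional survival from age 6 to x is l_x / l_6.
  x=6: (0.213/0.213) × 56 = 56.0000
  x=7: (0.150/0.213) × 34 = 23.9437
  x=8: (0.068/0.213) × 26 = 8.3005
Sum = 56.0000 + 23.9437 + 8.3005 = 88.2441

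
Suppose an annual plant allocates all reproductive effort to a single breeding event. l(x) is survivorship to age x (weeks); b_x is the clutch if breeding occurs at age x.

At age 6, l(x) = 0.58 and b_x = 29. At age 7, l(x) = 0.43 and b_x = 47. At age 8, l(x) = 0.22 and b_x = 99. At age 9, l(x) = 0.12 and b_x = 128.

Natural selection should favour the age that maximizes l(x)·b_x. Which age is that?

Expected offspring if breeding at age x = l(x) × b_x:
  age 6: 0.58 × 29 = 16.820
  age 7: 0.43 × 47 = 20.210
  age 8: 0.22 × 99 = 21.780
  age 9: 0.12 × 128 = 15.360
Maximum at age 8 (21.780).

8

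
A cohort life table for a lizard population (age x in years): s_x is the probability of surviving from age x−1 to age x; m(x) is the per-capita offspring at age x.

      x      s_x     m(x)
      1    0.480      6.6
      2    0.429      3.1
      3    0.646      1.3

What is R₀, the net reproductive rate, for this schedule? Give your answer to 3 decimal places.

3.979

Survivorship from birth: l_x = s_1·s_2·…·s_x.
  l_1 = 0.48000
  l_2 = 0.20592
  l_3 = 0.13302
R₀ = Σ l_x m(x):
  age 1: 0.48000 × 6.6 = 3.1680
  age 2: 0.20592 × 3.1 = 0.6384
  age 3: 0.13302 × 1.3 = 0.1729
R₀ = 3.1680 + 0.6384 + 0.1729 = 3.9793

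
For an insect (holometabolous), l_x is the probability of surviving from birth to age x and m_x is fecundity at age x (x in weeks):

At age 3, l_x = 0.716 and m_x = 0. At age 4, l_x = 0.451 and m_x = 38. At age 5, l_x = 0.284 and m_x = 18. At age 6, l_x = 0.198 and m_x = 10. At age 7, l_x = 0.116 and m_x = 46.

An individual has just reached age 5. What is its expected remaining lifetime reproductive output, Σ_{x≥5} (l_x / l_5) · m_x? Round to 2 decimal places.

43.76

l_5 = 0.284. Conditional survival from age 5 to x is l_x / l_5.
  x=5: (0.284/0.284) × 18 = 18.0000
  x=6: (0.198/0.284) × 10 = 6.9718
  x=7: (0.116/0.284) × 46 = 18.7887
Sum = 18.0000 + 6.9718 + 18.7887 = 43.7606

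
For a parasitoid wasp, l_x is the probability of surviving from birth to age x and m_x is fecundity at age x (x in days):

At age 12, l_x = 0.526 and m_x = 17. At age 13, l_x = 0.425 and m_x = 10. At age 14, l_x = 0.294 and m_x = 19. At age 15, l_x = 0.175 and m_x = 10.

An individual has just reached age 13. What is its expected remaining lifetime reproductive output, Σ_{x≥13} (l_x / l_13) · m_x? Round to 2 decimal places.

27.26

l_13 = 0.425. Conditional survival from age 13 to x is l_x / l_13.
  x=13: (0.425/0.425) × 10 = 10.0000
  x=14: (0.294/0.425) × 19 = 13.1435
  x=15: (0.175/0.425) × 10 = 4.1176
Sum = 10.0000 + 13.1435 + 4.1176 = 27.2612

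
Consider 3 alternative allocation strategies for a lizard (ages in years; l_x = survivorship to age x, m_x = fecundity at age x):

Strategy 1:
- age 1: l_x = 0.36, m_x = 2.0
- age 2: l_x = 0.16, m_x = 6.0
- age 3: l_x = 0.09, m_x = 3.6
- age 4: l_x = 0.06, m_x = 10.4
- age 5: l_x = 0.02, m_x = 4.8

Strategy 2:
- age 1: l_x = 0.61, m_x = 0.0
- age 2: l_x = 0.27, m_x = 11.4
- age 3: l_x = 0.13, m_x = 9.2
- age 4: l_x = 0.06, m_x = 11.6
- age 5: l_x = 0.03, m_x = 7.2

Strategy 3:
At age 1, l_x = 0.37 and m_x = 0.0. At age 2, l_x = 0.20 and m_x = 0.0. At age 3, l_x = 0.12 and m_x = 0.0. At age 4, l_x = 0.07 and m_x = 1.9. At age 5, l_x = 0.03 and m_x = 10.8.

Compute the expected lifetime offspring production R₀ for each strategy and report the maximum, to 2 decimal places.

Strategy 1: R₀ = 0.36×2.0 + 0.16×6.0 + 0.09×3.6 + 0.06×10.4 + 0.02×4.8 = 2.7240
Strategy 2: R₀ = 0.61×0.0 + 0.27×11.4 + 0.13×9.2 + 0.06×11.6 + 0.03×7.2 = 5.1860
Strategy 3: R₀ = 0.37×0.0 + 0.20×0.0 + 0.12×0.0 + 0.07×1.9 + 0.03×10.8 = 0.4570
Highest R₀: strategy 2 with 5.1860.

5.19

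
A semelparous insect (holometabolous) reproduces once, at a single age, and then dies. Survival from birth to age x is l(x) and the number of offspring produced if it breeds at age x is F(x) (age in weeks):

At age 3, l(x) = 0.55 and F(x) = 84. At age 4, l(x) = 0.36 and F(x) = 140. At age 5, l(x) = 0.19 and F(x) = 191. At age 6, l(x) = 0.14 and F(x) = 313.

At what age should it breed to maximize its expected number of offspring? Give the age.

4

Expected offspring if breeding at age x = l(x) × F(x):
  age 3: 0.55 × 84 = 46.200
  age 4: 0.36 × 140 = 50.400
  age 5: 0.19 × 191 = 36.290
  age 6: 0.14 × 313 = 43.820
Maximum at age 4 (50.400).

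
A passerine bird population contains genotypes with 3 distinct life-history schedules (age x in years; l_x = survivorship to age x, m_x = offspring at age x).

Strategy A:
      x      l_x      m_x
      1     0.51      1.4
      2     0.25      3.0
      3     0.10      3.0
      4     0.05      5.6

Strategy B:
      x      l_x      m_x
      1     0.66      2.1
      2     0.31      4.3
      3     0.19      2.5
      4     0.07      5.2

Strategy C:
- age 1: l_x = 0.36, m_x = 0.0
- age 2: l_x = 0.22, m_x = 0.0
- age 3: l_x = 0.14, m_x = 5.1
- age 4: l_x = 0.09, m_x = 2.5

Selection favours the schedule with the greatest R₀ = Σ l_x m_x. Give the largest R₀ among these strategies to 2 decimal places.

Strategy A: R₀ = 0.51×1.4 + 0.25×3.0 + 0.10×3.0 + 0.05×5.6 = 2.0440
Strategy B: R₀ = 0.66×2.1 + 0.31×4.3 + 0.19×2.5 + 0.07×5.2 = 3.5580
Strategy C: R₀ = 0.36×0.0 + 0.22×0.0 + 0.14×5.1 + 0.09×2.5 = 0.9390
Highest R₀: strategy B with 3.5580.

3.56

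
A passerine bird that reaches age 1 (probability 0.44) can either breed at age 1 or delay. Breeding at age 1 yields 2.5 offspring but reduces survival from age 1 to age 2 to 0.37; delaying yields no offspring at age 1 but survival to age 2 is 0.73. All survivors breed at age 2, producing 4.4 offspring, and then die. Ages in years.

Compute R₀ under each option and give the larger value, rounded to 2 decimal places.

breed at age 1: R₀ = 0.44 × (2.5 + 0.37 × 4.4) = 0.44 × 4.1280 = 1.8163
delay to age 2: R₀ = 0.44 × (0.73 × 4.4) = 0.44 × 3.2120 = 1.4133
Higher: breed at age 1 (1.8163).

1.82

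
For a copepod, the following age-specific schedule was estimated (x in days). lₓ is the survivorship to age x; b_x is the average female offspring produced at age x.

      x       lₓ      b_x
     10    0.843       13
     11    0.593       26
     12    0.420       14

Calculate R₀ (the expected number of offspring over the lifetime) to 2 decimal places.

R₀ = Σ lₓ b_x:
  age 10: 0.843 × 13 = 10.9590
  age 11: 0.593 × 26 = 15.4180
  age 12: 0.420 × 14 = 5.8800
R₀ = 10.9590 + 15.4180 + 5.8800 = 32.2570

32.26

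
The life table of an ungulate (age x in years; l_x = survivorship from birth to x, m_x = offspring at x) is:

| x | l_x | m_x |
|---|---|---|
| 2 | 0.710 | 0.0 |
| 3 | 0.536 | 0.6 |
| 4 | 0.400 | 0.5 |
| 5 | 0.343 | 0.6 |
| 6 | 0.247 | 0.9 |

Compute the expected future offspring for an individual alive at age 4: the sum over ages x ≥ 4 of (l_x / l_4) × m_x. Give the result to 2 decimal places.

l_4 = 0.400. Conditional survival from age 4 to x is l_x / l_4.
  x=4: (0.400/0.400) × 0.5 = 0.5000
  x=5: (0.343/0.400) × 0.6 = 0.5145
  x=6: (0.247/0.400) × 0.9 = 0.5557
Sum = 0.5000 + 0.5145 + 0.5557 = 1.5702

1.57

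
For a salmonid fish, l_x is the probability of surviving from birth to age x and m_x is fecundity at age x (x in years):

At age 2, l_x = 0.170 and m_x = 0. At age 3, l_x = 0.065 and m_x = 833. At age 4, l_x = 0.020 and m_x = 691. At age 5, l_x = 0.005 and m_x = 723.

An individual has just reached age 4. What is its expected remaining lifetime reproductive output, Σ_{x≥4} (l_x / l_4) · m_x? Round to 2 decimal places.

871.75

l_4 = 0.020. Conditional survival from age 4 to x is l_x / l_4.
  x=4: (0.020/0.020) × 691 = 691.0000
  x=5: (0.005/0.020) × 723 = 180.7500
Sum = 691.0000 + 180.7500 = 871.7500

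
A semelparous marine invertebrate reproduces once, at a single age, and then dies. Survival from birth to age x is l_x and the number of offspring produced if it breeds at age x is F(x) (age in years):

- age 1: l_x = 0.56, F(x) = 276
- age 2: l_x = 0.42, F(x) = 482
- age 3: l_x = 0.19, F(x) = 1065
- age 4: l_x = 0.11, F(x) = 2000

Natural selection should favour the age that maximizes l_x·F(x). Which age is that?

4

Expected offspring if breeding at age x = l_x × F(x):
  age 1: 0.56 × 276 = 154.560
  age 2: 0.42 × 482 = 202.440
  age 3: 0.19 × 1065 = 202.350
  age 4: 0.11 × 2000 = 220.000
Maximum at age 4 (220.000).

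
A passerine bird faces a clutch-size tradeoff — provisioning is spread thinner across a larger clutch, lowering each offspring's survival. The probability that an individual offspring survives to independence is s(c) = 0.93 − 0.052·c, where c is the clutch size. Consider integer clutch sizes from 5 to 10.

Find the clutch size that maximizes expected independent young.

Expected independent young = c × s(c):
  c=5: 5 × 0.670 = 3.350
  c=6: 6 × 0.618 = 3.708
  c=7: 7 × 0.566 = 3.962
  c=8: 8 × 0.514 = 4.112
  c=9: 9 × 0.462 = 4.158
  c=10: 10 × 0.410 = 4.100
Maximum at c = 9 (4.158 independent young).

9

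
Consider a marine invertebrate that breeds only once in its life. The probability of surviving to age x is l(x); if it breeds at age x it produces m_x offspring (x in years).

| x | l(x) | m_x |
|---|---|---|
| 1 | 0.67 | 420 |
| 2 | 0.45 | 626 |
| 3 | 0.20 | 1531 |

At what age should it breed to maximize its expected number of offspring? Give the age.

Expected offspring if breeding at age x = l(x) × m_x:
  age 1: 0.67 × 420 = 281.400
  age 2: 0.45 × 626 = 281.700
  age 3: 0.20 × 1531 = 306.200
Maximum at age 3 (306.200).

3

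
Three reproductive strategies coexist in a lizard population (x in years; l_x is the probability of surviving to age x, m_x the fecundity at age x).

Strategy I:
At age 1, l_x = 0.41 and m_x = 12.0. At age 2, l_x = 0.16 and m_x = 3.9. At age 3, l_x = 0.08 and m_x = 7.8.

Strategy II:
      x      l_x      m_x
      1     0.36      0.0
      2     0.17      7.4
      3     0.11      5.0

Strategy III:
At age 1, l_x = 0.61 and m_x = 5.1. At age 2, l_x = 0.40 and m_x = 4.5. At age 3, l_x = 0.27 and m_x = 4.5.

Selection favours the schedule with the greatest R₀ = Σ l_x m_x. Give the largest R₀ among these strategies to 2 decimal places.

6.17

Strategy I: R₀ = 0.41×12.0 + 0.16×3.9 + 0.08×7.8 = 6.1680
Strategy II: R₀ = 0.36×0.0 + 0.17×7.4 + 0.11×5.0 = 1.8080
Strategy III: R₀ = 0.61×5.1 + 0.40×4.5 + 0.27×4.5 = 6.1260
Highest R₀: strategy I with 6.1680.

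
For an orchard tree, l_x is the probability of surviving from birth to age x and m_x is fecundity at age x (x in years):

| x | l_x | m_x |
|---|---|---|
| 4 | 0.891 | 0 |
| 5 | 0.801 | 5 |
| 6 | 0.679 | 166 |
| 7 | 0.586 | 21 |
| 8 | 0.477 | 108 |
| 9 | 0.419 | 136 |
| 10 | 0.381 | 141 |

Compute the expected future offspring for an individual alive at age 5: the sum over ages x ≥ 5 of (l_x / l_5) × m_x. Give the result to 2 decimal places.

l_5 = 0.801. Conditional survival from age 5 to x is l_x / l_5.
  x=5: (0.801/0.801) × 5 = 5.0000
  x=6: (0.679/0.801) × 166 = 140.7166
  x=7: (0.586/0.801) × 21 = 15.3633
  x=8: (0.477/0.801) × 108 = 64.3146
  x=9: (0.419/0.801) × 136 = 71.1411
  x=10: (0.381/0.801) × 141 = 67.0674
Sum = 5.0000 + 140.7166 + 15.3633 + 64.3146 + 71.1411 + 67.0674 = 363.6030

363.60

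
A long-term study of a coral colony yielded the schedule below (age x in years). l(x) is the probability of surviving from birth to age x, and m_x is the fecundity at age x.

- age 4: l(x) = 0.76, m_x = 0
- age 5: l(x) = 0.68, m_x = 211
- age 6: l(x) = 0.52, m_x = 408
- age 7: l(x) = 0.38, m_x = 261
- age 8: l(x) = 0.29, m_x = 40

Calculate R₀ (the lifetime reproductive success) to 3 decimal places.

466.420

R₀ = Σ l(x) m_x:
  age 4: 0.76 × 0 = 0.0000
  age 5: 0.68 × 211 = 143.4800
  age 6: 0.52 × 408 = 212.1600
  age 7: 0.38 × 261 = 99.1800
  age 8: 0.29 × 40 = 11.6000
R₀ = 0.0000 + 143.4800 + 212.1600 + 99.1800 + 11.6000 = 466.4200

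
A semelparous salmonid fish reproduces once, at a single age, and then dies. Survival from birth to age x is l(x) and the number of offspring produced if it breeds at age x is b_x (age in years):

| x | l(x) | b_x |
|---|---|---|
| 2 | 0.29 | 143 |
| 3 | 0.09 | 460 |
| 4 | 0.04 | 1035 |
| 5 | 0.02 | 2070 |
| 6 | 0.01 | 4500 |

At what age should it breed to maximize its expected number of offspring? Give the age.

Expected offspring if breeding at age x = l(x) × b_x:
  age 2: 0.29 × 143 = 41.470
  age 3: 0.09 × 460 = 41.400
  age 4: 0.04 × 1035 = 41.400
  age 5: 0.02 × 2070 = 41.400
  age 6: 0.01 × 4500 = 45.000
Maximum at age 6 (45.000).

6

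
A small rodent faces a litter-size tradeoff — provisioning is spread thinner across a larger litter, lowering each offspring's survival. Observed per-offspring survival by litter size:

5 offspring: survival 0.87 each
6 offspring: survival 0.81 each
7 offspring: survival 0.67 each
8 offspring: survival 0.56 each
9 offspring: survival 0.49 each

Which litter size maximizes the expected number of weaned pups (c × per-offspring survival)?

6

Expected weaned pups = c × s(c):
  c=5: 5 × 0.87 = 4.350
  c=6: 6 × 0.81 = 4.860
  c=7: 7 × 0.67 = 4.690
  c=8: 8 × 0.56 = 4.480
  c=9: 9 × 0.49 = 4.410
Maximum at c = 6 (4.860 weaned pups).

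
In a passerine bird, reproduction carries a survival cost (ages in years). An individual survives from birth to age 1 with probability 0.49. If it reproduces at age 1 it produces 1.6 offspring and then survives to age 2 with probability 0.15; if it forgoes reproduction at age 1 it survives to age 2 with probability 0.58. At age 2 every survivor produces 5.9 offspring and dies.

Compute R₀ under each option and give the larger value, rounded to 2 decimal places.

breed at age 1: R₀ = 0.49 × (1.6 + 0.15 × 5.9) = 0.49 × 2.4850 = 1.2177
delay to age 2: R₀ = 0.49 × (0.58 × 5.9) = 0.49 × 3.4220 = 1.6768
Higher: delay to age 2 (1.6768).

1.68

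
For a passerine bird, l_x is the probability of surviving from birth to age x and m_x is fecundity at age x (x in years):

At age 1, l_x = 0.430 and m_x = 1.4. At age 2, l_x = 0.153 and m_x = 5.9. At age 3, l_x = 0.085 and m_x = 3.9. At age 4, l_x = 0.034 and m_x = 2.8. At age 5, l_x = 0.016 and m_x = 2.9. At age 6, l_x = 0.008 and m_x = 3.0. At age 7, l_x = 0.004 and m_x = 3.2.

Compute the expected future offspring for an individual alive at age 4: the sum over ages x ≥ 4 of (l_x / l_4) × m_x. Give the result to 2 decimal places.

5.25

l_4 = 0.034. Conditional survival from age 4 to x is l_x / l_4.
  x=4: (0.034/0.034) × 2.8 = 2.8000
  x=5: (0.016/0.034) × 2.9 = 1.3647
  x=6: (0.008/0.034) × 3.0 = 0.7059
  x=7: (0.004/0.034) × 3.2 = 0.3765
Sum = 2.8000 + 1.3647 + 0.7059 + 0.3765 = 5.2471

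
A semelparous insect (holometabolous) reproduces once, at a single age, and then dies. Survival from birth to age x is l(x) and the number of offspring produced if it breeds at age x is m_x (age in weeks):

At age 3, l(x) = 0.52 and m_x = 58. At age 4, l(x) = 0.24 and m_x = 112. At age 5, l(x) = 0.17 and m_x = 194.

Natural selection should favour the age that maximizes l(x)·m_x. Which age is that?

Expected offspring if breeding at age x = l(x) × m_x:
  age 3: 0.52 × 58 = 30.160
  age 4: 0.24 × 112 = 26.880
  age 5: 0.17 × 194 = 32.980
Maximum at age 5 (32.980).

5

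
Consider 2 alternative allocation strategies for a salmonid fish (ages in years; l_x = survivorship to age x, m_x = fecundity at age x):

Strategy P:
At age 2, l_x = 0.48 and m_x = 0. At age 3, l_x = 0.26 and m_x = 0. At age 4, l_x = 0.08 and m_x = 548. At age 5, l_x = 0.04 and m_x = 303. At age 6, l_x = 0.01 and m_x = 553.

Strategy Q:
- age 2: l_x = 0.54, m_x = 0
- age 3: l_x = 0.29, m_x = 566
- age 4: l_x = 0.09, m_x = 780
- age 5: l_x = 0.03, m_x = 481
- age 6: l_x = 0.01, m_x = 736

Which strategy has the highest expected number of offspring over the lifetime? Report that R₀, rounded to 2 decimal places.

256.13

Strategy P: R₀ = 0.48×0 + 0.26×0 + 0.08×548 + 0.04×303 + 0.01×553 = 61.4900
Strategy Q: R₀ = 0.54×0 + 0.29×566 + 0.09×780 + 0.03×481 + 0.01×736 = 256.1300
Highest R₀: strategy Q with 256.1300.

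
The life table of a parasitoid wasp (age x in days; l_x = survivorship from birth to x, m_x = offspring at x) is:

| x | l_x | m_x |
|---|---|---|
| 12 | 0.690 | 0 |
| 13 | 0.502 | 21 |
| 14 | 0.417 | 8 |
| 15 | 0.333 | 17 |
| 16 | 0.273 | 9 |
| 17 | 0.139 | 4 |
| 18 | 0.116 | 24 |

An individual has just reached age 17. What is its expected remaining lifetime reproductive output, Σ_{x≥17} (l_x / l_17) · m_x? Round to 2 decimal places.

l_17 = 0.139. Conditional survival from age 17 to x is l_x / l_17.
  x=17: (0.139/0.139) × 4 = 4.0000
  x=18: (0.116/0.139) × 24 = 20.0288
Sum = 4.0000 + 20.0288 = 24.0288

24.03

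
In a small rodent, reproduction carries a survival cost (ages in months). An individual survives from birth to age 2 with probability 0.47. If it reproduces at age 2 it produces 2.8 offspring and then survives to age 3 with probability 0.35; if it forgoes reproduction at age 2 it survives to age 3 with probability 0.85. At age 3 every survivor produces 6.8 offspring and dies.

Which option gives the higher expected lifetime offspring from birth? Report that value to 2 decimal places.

breed at age 2: R₀ = 0.47 × (2.8 + 0.35 × 6.8) = 0.47 × 5.1800 = 2.4346
delay to age 3: R₀ = 0.47 × (0.85 × 6.8) = 0.47 × 5.7800 = 2.7166
Higher: delay to age 3 (2.7166).

2.72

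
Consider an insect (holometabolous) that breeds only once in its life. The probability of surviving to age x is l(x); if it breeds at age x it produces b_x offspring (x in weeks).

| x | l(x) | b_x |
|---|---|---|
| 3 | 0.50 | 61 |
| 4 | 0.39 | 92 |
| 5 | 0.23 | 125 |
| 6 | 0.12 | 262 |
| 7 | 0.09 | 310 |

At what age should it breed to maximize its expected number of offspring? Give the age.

4

Expected offspring if breeding at age x = l(x) × b_x:
  age 3: 0.50 × 61 = 30.500
  age 4: 0.39 × 92 = 35.880
  age 5: 0.23 × 125 = 28.750
  age 6: 0.12 × 262 = 31.440
  age 7: 0.09 × 310 = 27.900
Maximum at age 4 (35.880).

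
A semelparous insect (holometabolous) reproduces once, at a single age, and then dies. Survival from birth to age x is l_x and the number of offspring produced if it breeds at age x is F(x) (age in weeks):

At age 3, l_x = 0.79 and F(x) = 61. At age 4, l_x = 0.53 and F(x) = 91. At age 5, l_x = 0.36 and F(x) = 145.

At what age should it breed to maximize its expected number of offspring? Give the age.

Expected offspring if breeding at age x = l_x × F(x):
  age 3: 0.79 × 61 = 48.190
  age 4: 0.53 × 91 = 48.230
  age 5: 0.36 × 145 = 52.200
Maximum at age 5 (52.200).

5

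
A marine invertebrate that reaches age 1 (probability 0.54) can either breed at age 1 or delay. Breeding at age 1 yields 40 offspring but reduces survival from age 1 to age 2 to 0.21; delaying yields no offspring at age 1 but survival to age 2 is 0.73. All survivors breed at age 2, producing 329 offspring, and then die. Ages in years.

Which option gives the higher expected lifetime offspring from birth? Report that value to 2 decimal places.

breed at age 1: R₀ = 0.54 × (40 + 0.21 × 329) = 0.54 × 109.0900 = 58.9086
delay to age 2: R₀ = 0.54 × (0.73 × 329) = 0.54 × 240.1700 = 129.6918
Higher: delay to age 2 (129.6918).

129.69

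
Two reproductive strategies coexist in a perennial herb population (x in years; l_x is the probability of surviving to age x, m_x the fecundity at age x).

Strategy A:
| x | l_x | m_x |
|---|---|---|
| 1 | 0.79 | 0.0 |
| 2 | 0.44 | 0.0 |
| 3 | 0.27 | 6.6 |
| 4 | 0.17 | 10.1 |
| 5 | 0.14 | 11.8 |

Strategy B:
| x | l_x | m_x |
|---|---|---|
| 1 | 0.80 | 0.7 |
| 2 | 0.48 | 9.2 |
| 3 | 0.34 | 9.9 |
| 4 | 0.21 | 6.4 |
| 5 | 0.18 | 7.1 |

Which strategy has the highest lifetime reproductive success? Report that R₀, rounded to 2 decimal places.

10.96

Strategy A: R₀ = 0.79×0.0 + 0.44×0.0 + 0.27×6.6 + 0.17×10.1 + 0.14×11.8 = 5.1510
Strategy B: R₀ = 0.80×0.7 + 0.48×9.2 + 0.34×9.9 + 0.21×6.4 + 0.18×7.1 = 10.9640
Highest R₀: strategy B with 10.9640.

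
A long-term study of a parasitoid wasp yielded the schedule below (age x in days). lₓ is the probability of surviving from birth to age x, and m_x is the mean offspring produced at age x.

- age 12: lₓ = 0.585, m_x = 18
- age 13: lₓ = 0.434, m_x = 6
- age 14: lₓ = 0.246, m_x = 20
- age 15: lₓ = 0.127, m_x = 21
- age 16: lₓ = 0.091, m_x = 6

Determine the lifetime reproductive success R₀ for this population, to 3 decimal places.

21.267

R₀ = Σ lₓ m_x:
  age 12: 0.585 × 18 = 10.5300
  age 13: 0.434 × 6 = 2.6040
  age 14: 0.246 × 20 = 4.9200
  age 15: 0.127 × 21 = 2.6670
  age 16: 0.091 × 6 = 0.5460
R₀ = 10.5300 + 2.6040 + 4.9200 + 2.6670 + 0.5460 = 21.2670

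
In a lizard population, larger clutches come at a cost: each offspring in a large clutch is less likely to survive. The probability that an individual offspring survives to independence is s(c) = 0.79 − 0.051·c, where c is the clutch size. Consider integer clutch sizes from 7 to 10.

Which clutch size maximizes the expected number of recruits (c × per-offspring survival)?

8

Expected recruits = c × s(c):
  c=7: 7 × 0.433 = 3.031
  c=8: 8 × 0.382 = 3.056
  c=9: 9 × 0.331 = 2.979
  c=10: 10 × 0.280 = 2.800
Maximum at c = 8 (3.056 recruits).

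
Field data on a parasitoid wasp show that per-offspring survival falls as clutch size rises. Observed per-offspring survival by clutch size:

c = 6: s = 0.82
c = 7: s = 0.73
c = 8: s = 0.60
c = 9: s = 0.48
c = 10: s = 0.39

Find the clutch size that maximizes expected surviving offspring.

Expected surviving offspring = c × s(c):
  c=6: 6 × 0.82 = 4.920
  c=7: 7 × 0.73 = 5.110
  c=8: 8 × 0.60 = 4.800
  c=9: 9 × 0.48 = 4.320
  c=10: 10 × 0.39 = 3.900
Maximum at c = 7 (5.110 surviving offspring).

7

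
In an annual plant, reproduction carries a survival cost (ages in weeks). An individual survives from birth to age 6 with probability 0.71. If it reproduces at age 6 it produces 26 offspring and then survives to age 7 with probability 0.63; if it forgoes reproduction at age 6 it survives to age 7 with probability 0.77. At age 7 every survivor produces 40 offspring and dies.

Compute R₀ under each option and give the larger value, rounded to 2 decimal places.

36.35

breed at age 6: R₀ = 0.71 × (26 + 0.63 × 40) = 0.71 × 51.2000 = 36.3520
delay to age 7: R₀ = 0.71 × (0.77 × 40) = 0.71 × 30.8000 = 21.8680
Higher: breed at age 6 (36.3520).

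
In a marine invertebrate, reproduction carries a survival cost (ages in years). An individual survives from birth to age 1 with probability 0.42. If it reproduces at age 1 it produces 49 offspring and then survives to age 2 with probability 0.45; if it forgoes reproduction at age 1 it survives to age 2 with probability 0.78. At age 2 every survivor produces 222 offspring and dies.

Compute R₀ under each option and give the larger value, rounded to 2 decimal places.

breed at age 1: R₀ = 0.42 × (49 + 0.45 × 222) = 0.42 × 148.9000 = 62.5380
delay to age 2: R₀ = 0.42 × (0.78 × 222) = 0.42 × 173.1600 = 72.7272
Higher: delay to age 2 (72.7272).

72.73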